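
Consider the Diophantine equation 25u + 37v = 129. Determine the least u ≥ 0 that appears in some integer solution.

17

gcd(37, 25) = 1.
1 divides 129, so solutions exist.
By Bézout, 25*(3) + 37*(-2) = 1.
Scale by 129/1 = 129: (u₀, v₀) = (387, -258).
General solution: u = 387 + 37t, v = -258 - 25t for integer t.
u ≥ 0: smallest is 387 mod 37 = 17 (at t = -10), with v = -8.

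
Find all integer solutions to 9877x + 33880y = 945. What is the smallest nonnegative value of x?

3125

gcd(33880, 9877) = 7  (33880 = 3*9877 + 4249, 9877 = 2*4249 + 1379, 4249 = 3*1379 + 112, 1379 = 12*112 + 35, 112 = 3*35 + 7, 35 = 5*7).
7 divides 945, so solutions exist.
Back-substituting, 9877*(-909) + 33880*(265) = 7.
Scale by 945/7 = 135: (x₀, y₀) = (-122715, 35775).
General solution: x = -122715 + 4840t, y = 35775 - 1411t for integer t.
x ≥ 0: smallest is -122715 mod 4840 = 3125 (at t = 26), with y = -911.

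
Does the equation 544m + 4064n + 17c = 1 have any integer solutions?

gcd(4064, 544):
  4064 = 7*544 + 256
  544 = 2*256 + 32
  256 = 8*32
so gcd(4064, 544) = 32.
gcd(32, 17) = 1.
1 divides 1, so integer solutions exist.

yes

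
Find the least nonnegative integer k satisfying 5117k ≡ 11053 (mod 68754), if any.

gcd(68754, 5117) = 7.
7 divides 11053, so solutions exist.
By Bézout, 5117*(-739) + 68754*(55) = 7.
So 5117*(-739) ≡ 7 (mod 68754); multiply by 1579: k ≡ -1166881 (mod 9822).
Smallest nonnegative: k = -1166881 mod 9822 = 1937.

1937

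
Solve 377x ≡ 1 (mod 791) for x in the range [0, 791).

gcd(791, 377):
  791 = 2*377 + 37
  377 = 10*37 + 7
  37 = 5*7 + 2
  7 = 3*2 + 1
  2 = 2*1
so gcd(791, 377) = 1.
Back-substitute for Bézout coefficients:
  1 = 7 - 3*2
  ... = 377*(342) + 791*(-163)
So 377*342 ≡ 1 (mod 791), and 342 mod 791 = 342.

342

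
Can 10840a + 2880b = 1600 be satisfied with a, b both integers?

gcd(10840, 2880) = 40  (10840 = 3·2880 + 2200, 2880 = 1·2200 + 680, 2200 = 3·680 + 160, 680 = 4·160 + 40, 160 = 4·40).
40 divides 1600, so integer solutions exist.

yes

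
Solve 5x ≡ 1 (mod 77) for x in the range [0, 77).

gcd(77, 5):
  77 = 15·5 + 2
  5 = 2·2 + 1
  2 = 2·1
so gcd(77, 5) = 1.
Back-substitute for Bézout coefficients:
  1 = 5 - 2·2
  ... = 5·(31) + 77·(-2)
So 5·31 ≡ 1 (mod 77), and 31 mod 77 = 31.

31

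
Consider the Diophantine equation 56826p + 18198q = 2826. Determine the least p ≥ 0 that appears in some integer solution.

466

gcd(56826, 18198) = 18.
18 divides 2826, so solutions exist.
By Bézout, 56826*(106) + 18198*(-331) = 18.
Scale by 2826/18 = 157: (p₀, q₀) = (16642, -51967).
General solution: p = 16642 + 1011t, q = -51967 - 3157t for integer t.
p ≥ 0: smallest is 16642 mod 1011 = 466 (at t = -16), with q = -1455.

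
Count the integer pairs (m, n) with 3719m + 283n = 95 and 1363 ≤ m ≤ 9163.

28

gcd(3719, 283):
  3719 = 13·283 + 40
  283 = 7·40 + 3
  40 = 13·3 + 1
  3 = 3·1
so gcd(3719, 283) = 1.
Back-substitute for Bézout coefficients:
  1 = 40 - 13·3
  ... = 3719·(92) + 283·(-1209)
Scale by 95: particular solution (8740, -114855); reduce m mod 283: (250, -3285).
General solution: m = 250 + 283t, n = -3285 - 3719t for integer t.
1363 ≤ 250 + 283t ≤ 9163 gives t ∈ [4, 31], which is 28 values.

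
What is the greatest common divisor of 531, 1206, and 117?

gcd(1206, 531):
  1206 = 2·531 + 144
  531 = 3·144 + 99
  144 = 1·99 + 45
  99 = 2·45 + 9
  45 = 5·9
so gcd(1206, 531) = 9.
gcd(9, 117) = 9.

9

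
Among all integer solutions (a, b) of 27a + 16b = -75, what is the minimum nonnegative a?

15

gcd(27, 16) = 1.
1 divides -75, so solutions exist.
By Bézout, 27*(3) + 16*(-5) = 1.
Scale by -75/1 = -75: (a₀, b₀) = (-225, 375).
General solution: a = -225 + 16t, b = 375 - 27t for integer t.
a ≥ 0: smallest is -225 mod 16 = 15 (at t = 15), with b = -30.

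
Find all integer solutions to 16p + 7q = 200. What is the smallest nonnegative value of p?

2

gcd(16, 7):
  16 = 2·7 + 2
  7 = 3·2 + 1
  2 = 2·1
so gcd(16, 7) = 1.
1 divides 200, so solutions exist.
Back-substitute for Bézout coefficients:
  1 = 7 - 3·2
  ... = 16·(-3) + 7·(7)
Scale by 200/1 = 200: (p₀, q₀) = (-600, 1400).
General solution: p = -600 + 7t, q = 1400 - 16t for integer t.
p ≥ 0: smallest is -600 mod 7 = 2 (at t = 86), with q = 24.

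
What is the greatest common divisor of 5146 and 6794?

2

gcd(6794, 5146) = 2  (6794 = 1*5146 + 1648, 5146 = 3*1648 + 202, 1648 = 8*202 + 32, 202 = 6*32 + 10, 32 = 3*10 + 2, 10 = 5*2).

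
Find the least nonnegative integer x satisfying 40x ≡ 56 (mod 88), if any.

gcd(88, 40):
  88 = 2*40 + 8
  40 = 5*8
so gcd(88, 40) = 8.
8 divides 56, so solutions exist.
Back-substitute for Bézout coefficients:
  8 = 88 - 2*40
  ... = 40*(-2) + 88*(1)
So 40*(-2) ≡ 8 (mod 88); multiply by 7: x ≡ -14 (mod 11).
Smallest nonnegative: x = -14 mod 11 = 8.

8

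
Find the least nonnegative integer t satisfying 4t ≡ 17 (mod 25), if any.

gcd(25, 4) = 1  (25 = 6*4 + 1, 4 = 4*1).
1 divides 17, so solutions exist.
Back-substituting, 4*(-6) + 25*(1) = 1.
So 4*(-6) ≡ 1 (mod 25); multiply by 17: t ≡ -102 (mod 25).
Smallest nonnegative: t = -102 mod 25 = 23.

23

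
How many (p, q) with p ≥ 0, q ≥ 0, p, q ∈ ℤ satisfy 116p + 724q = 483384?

gcd(724, 116):
  724 = 6·116 + 28
  116 = 4·28 + 4
  28 = 7·4
so gcd(724, 116) = 4.
Back-substitute for Bézout coefficients:
  4 = 116 - 4·28
  ... = 116·(25) + 724·(-4)
Scale by 120846: one solution is (3021150, -483384). Reduce p mod 181: (79, 655).
General: p = 79 + 181t, q = 655 - 29t.
p ≥ 0 ⇒ t ≥ 0; q ≥ 0 ⇒ t ≤ 22. So t ∈ [0, 22]: 23 solutions.

23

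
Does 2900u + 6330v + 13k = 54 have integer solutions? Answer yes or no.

yes

gcd(6330, 2900):
  6330 = 2·2900 + 530
  2900 = 5·530 + 250
  530 = 2·250 + 30
  250 = 8·30 + 10
  30 = 3·10
so gcd(6330, 2900) = 10.
gcd(10, 13) = 1.
1 divides 54, so integer solutions exist.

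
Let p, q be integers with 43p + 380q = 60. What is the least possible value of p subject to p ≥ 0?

gcd(380, 43):
  380 = 8·43 + 36
  43 = 1·36 + 7
  36 = 5·7 + 1
  7 = 7·1
so gcd(380, 43) = 1.
1 divides 60, so solutions exist.
Back-substitute for Bézout coefficients:
  1 = 36 - 5·7
  ... = 43·(-53) + 380·(6)
Scale by 60/1 = 60: (p₀, q₀) = (-3180, 360).
General solution: p = -3180 + 380t, q = 360 - 43t for integer t.
p ≥ 0: smallest is -3180 mod 380 = 240 (at t = 9), with q = -27.

240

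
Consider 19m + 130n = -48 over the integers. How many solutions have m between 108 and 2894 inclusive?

22

gcd(130, 19):
  130 = 6·19 + 16
  19 = 1·16 + 3
  16 = 5·3 + 1
  3 = 3·1
so gcd(130, 19) = 1.
Back-substitute for Bézout coefficients:
  1 = 16 - 5·3
  ... = 19·(-41) + 130·(6)
Scale by -48: particular solution (1968, -288); reduce m mod 130: (18, -3).
General solution: m = 18 + 130t, n = -3 - 19t for integer t.
108 ≤ 18 + 130t ≤ 2894 gives t ∈ [1, 22], which is 22 values.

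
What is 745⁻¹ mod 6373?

5586

gcd(6373, 745) = 1  (6373 = 8*745 + 413, 745 = 1*413 + 332, 413 = 1*332 + 81, 332 = 4*81 + 8, 81 = 10*8 + 1, 8 = 8*1).
Back-substituting, 745*(-787) + 6373*(92) = 1.
So 745*-787 ≡ 1 (mod 6373), and -787 mod 6373 = 5586.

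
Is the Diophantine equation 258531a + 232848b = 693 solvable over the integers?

gcd(258531, 232848) = 21  (258531 = 1×232848 + 25683, 232848 = 9×25683 + 1701, 25683 = 15×1701 + 168, 1701 = 10×168 + 21, 168 = 8×21).
21 divides 693, so integer solutions exist.

yes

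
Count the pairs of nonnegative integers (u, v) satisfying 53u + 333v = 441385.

gcd(333, 53) = 1  (333 = 6·53 + 15, 53 = 3·15 + 8, 15 = 1·8 + 7, 8 = 1·7 + 1, 7 = 7·1).
Back-substituting, 53·(44) + 333·(-7) = 1.
Scale by 441385: one solution is (19420940, -3089695). Reduce u mod 333: (47, 1318).
General: u = 47 + 333t, v = 1318 - 53t.
u ≥ 0 ⇒ t ≥ 0; v ≥ 0 ⇒ t ≤ 24. So t ∈ [0, 24]: 25 solutions.

25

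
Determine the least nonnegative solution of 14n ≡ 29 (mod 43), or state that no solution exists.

42

gcd(43, 14) = 1.
1 divides 29, so solutions exist.
By Bézout, 14×(-3) + 43×(1) = 1.
So 14×(-3) ≡ 1 (mod 43); multiply by 29: n ≡ -87 (mod 43).
Smallest nonnegative: n = -87 mod 43 = 42.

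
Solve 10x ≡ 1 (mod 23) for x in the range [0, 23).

7

gcd(23, 10):
  23 = 2×10 + 3
  10 = 3×3 + 1
  3 = 3×1
so gcd(23, 10) = 1.
Back-substitute for Bézout coefficients:
  1 = 10 - 3×3
  ... = 10×(7) + 23×(-3)
So 10×7 ≡ 1 (mod 23), and 7 mod 23 = 7.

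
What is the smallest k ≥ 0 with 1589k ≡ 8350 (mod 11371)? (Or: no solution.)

10310

gcd(11371, 1589):
  11371 = 7·1589 + 248
  1589 = 6·248 + 101
  248 = 2·101 + 46
  101 = 2·46 + 9
  46 = 5·9 + 1
  9 = 9·1
so gcd(11371, 1589) = 1.
1 divides 8350, so solutions exist.
Back-substitute for Bézout coefficients:
  1 = 46 - 5·9
  ... = 1589·(-1238) + 11371·(173)
So 1589·(-1238) ≡ 1 (mod 11371); multiply by 8350: k ≡ -10337300 (mod 11371).
Smallest nonnegative: k = -10337300 mod 11371 = 10310.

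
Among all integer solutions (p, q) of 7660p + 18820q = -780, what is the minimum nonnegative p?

764

gcd(18820, 7660) = 20  (18820 = 2×7660 + 3500, 7660 = 2×3500 + 660, 3500 = 5×660 + 200, 660 = 3×200 + 60, 200 = 3×60 + 20, 60 = 3×20).
20 divides -780, so solutions exist.
Back-substituting, 7660×(-285) + 18820×(116) = 20.
Scale by -780/20 = -39: (p₀, q₀) = (11115, -4524).
General solution: p = 11115 + 941t, q = -4524 - 383t for integer t.
p ≥ 0: smallest is 11115 mod 941 = 764 (at t = -11), with q = -311.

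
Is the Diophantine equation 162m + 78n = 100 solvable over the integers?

gcd(162, 78) = 6  (162 = 2*78 + 6, 78 = 13*6).
6 does not divide 100 (remainder 4), so no integer solutions.

no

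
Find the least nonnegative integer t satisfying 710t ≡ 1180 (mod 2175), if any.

308

gcd(2175, 710) = 5.
5 divides 1180, so solutions exist.
By Bézout, 710×(193) + 2175×(-63) = 5.
So 710×(193) ≡ 5 (mod 2175); multiply by 236: t ≡ 45548 (mod 435).
Smallest nonnegative: t = 45548 mod 435 = 308.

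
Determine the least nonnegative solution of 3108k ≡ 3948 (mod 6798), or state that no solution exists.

185

gcd(6798, 3108) = 6.
6 divides 3948, so solutions exist.
By Bézout, 3108·(-549) + 6798·(251) = 6.
So 3108·(-549) ≡ 6 (mod 6798); multiply by 658: k ≡ -361242 (mod 1133).
Smallest nonnegative: k = -361242 mod 1133 = 185.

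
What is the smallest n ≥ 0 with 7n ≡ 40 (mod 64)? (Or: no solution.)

gcd(64, 7):
  64 = 9*7 + 1
  7 = 7*1
so gcd(64, 7) = 1.
1 divides 40, so solutions exist.
Back-substitute for Bézout coefficients:
  1 = 64 - 9*7
  ... = 7*(-9) + 64*(1)
So 7*(-9) ≡ 1 (mod 64); multiply by 40: n ≡ -360 (mod 64).
Smallest nonnegative: n = -360 mod 64 = 24.

24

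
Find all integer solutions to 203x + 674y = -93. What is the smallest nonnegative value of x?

gcd(674, 203) = 1  (674 = 3*203 + 65, 203 = 3*65 + 8, 65 = 8*8 + 1, 8 = 8*1).
1 divides -93, so solutions exist.
Back-substituting, 203*(-83) + 674*(25) = 1.
Scale by -93/1 = -93: (x₀, y₀) = (7719, -2325).
General solution: x = 7719 + 674t, y = -2325 - 203t for integer t.
x ≥ 0: smallest is 7719 mod 674 = 305 (at t = -11), with y = -92.

305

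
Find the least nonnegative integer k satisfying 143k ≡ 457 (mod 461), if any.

gcd(461, 143):
  461 = 3·143 + 32
  143 = 4·32 + 15
  32 = 2·15 + 2
  15 = 7·2 + 1
  2 = 2·1
so gcd(461, 143) = 1.
1 divides 457, so solutions exist.
Back-substitute for Bézout coefficients:
  1 = 15 - 7·2
  ... = 143·(216) + 461·(-67)
So 143·(216) ≡ 1 (mod 461); multiply by 457: k ≡ 98712 (mod 461).
Smallest nonnegative: k = 98712 mod 461 = 58.

58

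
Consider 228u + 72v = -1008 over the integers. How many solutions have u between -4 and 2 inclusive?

1

gcd(228, 72) = 12  (228 = 3·72 + 12, 72 = 6·12).
Back-substituting, 228·(1) + 72·(-3) = 12.
Scale by -84: particular solution (-84, 252); reduce u mod 6: (0, -14).
General solution: u = 0 + 6t, v = -14 - 19t for integer t.
-4 ≤ 0 + 6t ≤ 2 gives t ∈ [0, 0], which is 1 value.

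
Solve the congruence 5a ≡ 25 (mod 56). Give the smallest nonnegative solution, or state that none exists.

5

gcd(56, 5) = 1.
1 divides 25, so solutions exist.
By Bézout, 5·(-11) + 56·(1) = 1.
So 5·(-11) ≡ 1 (mod 56); multiply by 25: a ≡ -275 (mod 56).
Smallest nonnegative: a = -275 mod 56 = 5.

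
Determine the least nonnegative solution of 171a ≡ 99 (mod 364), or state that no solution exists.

173

gcd(364, 171) = 1  (364 = 2*171 + 22, 171 = 7*22 + 17, 22 = 1*17 + 5, 17 = 3*5 + 2, 5 = 2*2 + 1, 2 = 2*1).
1 divides 99, so solutions exist.
Back-substituting, 171*(-149) + 364*(70) = 1.
So 171*(-149) ≡ 1 (mod 364); multiply by 99: a ≡ -14751 (mod 364).
Smallest nonnegative: a = -14751 mod 364 = 173.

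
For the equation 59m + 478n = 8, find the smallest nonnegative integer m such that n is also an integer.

gcd(478, 59):
  478 = 8×59 + 6
  59 = 9×6 + 5
  6 = 1×5 + 1
  5 = 5×1
so gcd(478, 59) = 1.
1 divides 8, so solutions exist.
Back-substitute for Bézout coefficients:
  1 = 6 - 1×5
  ... = 59×(-81) + 478×(10)
Scale by 8/1 = 8: (m₀, n₀) = (-648, 80).
General solution: m = -648 + 478t, n = 80 - 59t for integer t.
m ≥ 0: smallest is -648 mod 478 = 308 (at t = 2), with n = -38.

308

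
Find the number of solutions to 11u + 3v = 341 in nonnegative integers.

11

gcd(11, 3):
  11 = 3*3 + 2
  3 = 1*2 + 1
  2 = 2*1
so gcd(11, 3) = 1.
Back-substitute for Bézout coefficients:
  1 = 3 - 1*2
  ... = 11*(-1) + 3*(4)
Scale by 341: one solution is (-341, 1364). Reduce u mod 3: (1, 110).
General: u = 1 + 3t, v = 110 - 11t.
u ≥ 0 ⇒ t ≥ 0; v ≥ 0 ⇒ t ≤ 10. So t ∈ [0, 10]: 11 solutions.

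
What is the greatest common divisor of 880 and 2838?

gcd(2838, 880):
  2838 = 3*880 + 198
  880 = 4*198 + 88
  198 = 2*88 + 22
  88 = 4*22
so gcd(2838, 880) = 22.

22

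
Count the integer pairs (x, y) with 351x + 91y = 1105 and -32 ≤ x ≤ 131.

gcd(351, 91) = 13.
By Bézout, 351*(-1) + 91*(4) = 13.
Particular solution: (6, -11).
General solution: x = 6 + 7t, y = -11 - 27t for integer t.
-32 ≤ 6 + 7t ≤ 131 gives t ∈ [-5, 17], which is 23 values.

23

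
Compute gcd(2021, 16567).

1

gcd(16567, 2021) = 1  (16567 = 8*2021 + 399, 2021 = 5*399 + 26, 399 = 15*26 + 9, 26 = 2*9 + 8, 9 = 1*8 + 1, 8 = 8*1).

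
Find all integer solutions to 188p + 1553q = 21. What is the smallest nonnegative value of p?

gcd(1553, 188):
  1553 = 8×188 + 49
  188 = 3×49 + 41
  49 = 1×41 + 8
  41 = 5×8 + 1
  8 = 8×1
so gcd(1553, 188) = 1.
1 divides 21, so solutions exist.
Back-substitute for Bézout coefficients:
  1 = 41 - 5×8
  ... = 188×(190) + 1553×(-23)
Scale by 21/1 = 21: (p₀, q₀) = (3990, -483).
General solution: p = 3990 + 1553t, q = -483 - 188t for integer t.
p ≥ 0: smallest is 3990 mod 1553 = 884 (at t = -2), with q = -107.

884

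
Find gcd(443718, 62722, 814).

22

gcd(443718, 62722):
  443718 = 7*62722 + 4664
  62722 = 13*4664 + 2090
  4664 = 2*2090 + 484
  2090 = 4*484 + 154
  484 = 3*154 + 22
  154 = 7*22
so gcd(443718, 62722) = 22.
gcd(22, 814) = 22.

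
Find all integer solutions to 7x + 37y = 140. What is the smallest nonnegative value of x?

20

gcd(37, 7):
  37 = 5×7 + 2
  7 = 3×2 + 1
  2 = 2×1
so gcd(37, 7) = 1.
1 divides 140, so solutions exist.
Back-substitute for Bézout coefficients:
  1 = 7 - 3×2
  ... = 7×(16) + 37×(-3)
Scale by 140/1 = 140: (x₀, y₀) = (2240, -420).
General solution: x = 2240 + 37t, y = -420 - 7t for integer t.
x ≥ 0: smallest is 2240 mod 37 = 20 (at t = -60), with y = 0.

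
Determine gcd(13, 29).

1

gcd(29, 13) = 1  (29 = 2·13 + 3, 13 = 4·3 + 1, 3 = 3·1).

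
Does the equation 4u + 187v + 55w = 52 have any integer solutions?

yes

gcd(187, 4) = 1  (187 = 46×4 + 3, 4 = 1×3 + 1, 3 = 3×1).
gcd(1, 55) = 1.
1 divides 52, so integer solutions exist.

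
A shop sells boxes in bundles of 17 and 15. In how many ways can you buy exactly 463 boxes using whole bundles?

1

Need nonnegative integers with 17j + 15k = 463.
gcd(17, 15) = 1, and 17·(-7) + 15·(8) = 1.
So (j₀, k₀) = (-3241, 3704); general j = -3241 + 15t, k = 3704 - 17t.
j ≥ 0 ⇒ t ≥ 217; k ≥ 0 ⇒ t ≤ 217. That's 1 value of t.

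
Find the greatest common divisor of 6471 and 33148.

gcd(33148, 6471):
  33148 = 5×6471 + 793
  6471 = 8×793 + 127
  793 = 6×127 + 31
  127 = 4×31 + 3
  31 = 10×3 + 1
  3 = 3×1
so gcd(33148, 6471) = 1.

1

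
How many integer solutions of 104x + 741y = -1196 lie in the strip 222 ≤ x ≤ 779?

10

gcd(741, 104) = 13.
By Bézout, 104·(-7) + 741·(1) = 13.
Particular solution: (17, -4).
General solution: x = 17 + 57t, y = -4 - 8t for integer t.
222 ≤ 17 + 57t ≤ 779 gives t ∈ [4, 13], which is 10 values.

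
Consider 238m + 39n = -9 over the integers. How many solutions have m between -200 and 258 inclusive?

gcd(238, 39) = 1  (238 = 6·39 + 4, 39 = 9·4 + 3, 4 = 1·3 + 1, 3 = 3·1).
Back-substituting, 238·(10) + 39·(-61) = 1.
Scale by -9: particular solution (-90, 549); reduce m mod 39: (27, -165).
General solution: m = 27 + 39t, n = -165 - 238t for integer t.
-200 ≤ 27 + 39t ≤ 258 gives t ∈ [-5, 5], which is 11 values.

11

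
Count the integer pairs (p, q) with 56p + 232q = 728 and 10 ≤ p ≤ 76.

3

gcd(232, 56):
  232 = 4·56 + 8
  56 = 7·8
so gcd(232, 56) = 8.
Back-substitute for Bézout coefficients:
  8 = 232 - 4·56
  ... = 56·(-4) + 232·(1)
Scale by 91: particular solution (-364, 91); reduce p mod 29: (13, 0).
General solution: p = 13 + 29t, q = 0 - 7t for integer t.
10 ≤ 13 + 29t ≤ 76 gives t ∈ [0, 2], which is 3 values.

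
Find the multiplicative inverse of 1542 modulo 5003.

1619

gcd(5003, 1542) = 1.
By Bézout, 1542×(1619) + 5003×(-499) = 1.
So 1542×1619 ≡ 1 (mod 5003), and 1619 mod 5003 = 1619.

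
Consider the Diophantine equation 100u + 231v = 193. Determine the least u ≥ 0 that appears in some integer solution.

gcd(231, 100):
  231 = 2·100 + 31
  100 = 3·31 + 7
  31 = 4·7 + 3
  7 = 2·3 + 1
  3 = 3·1
so gcd(231, 100) = 1.
1 divides 193, so solutions exist.
Back-substitute for Bézout coefficients:
  1 = 7 - 2·3
  ... = 100·(67) + 231·(-29)
Scale by 193/1 = 193: (u₀, v₀) = (12931, -5597).
General solution: u = 12931 + 231t, v = -5597 - 100t for integer t.
u ≥ 0: smallest is 12931 mod 231 = 226 (at t = -55), with v = -97.

226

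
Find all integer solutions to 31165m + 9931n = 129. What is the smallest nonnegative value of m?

1455

gcd(31165, 9931):
  31165 = 3*9931 + 1372
  9931 = 7*1372 + 327
  1372 = 4*327 + 64
  327 = 5*64 + 7
  64 = 9*7 + 1
  7 = 7*1
so gcd(31165, 9931) = 1.
1 divides 129, so solutions exist.
Back-substitute for Bézout coefficients:
  1 = 64 - 9*7
  ... = 31165*(1397) + 9931*(-4384)
Scale by 129/1 = 129: (m₀, n₀) = (180213, -565536).
General solution: m = 180213 + 9931t, n = -565536 - 31165t for integer t.
m ≥ 0: smallest is 180213 mod 9931 = 1455 (at t = -18), with n = -4566.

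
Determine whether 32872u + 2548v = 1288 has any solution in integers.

gcd(32872, 2548) = 28  (32872 = 12×2548 + 2296, 2548 = 1×2296 + 252, 2296 = 9×252 + 28, 252 = 9×28).
28 divides 1288, so integer solutions exist.

yes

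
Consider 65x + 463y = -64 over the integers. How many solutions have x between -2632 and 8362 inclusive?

23

gcd(463, 65) = 1.
By Bézout, 65·(57) + 463·(-8) = 1.
Particular solution: (56, -8).
General solution: x = 56 + 463t, y = -8 - 65t for integer t.
-2632 ≤ 56 + 463t ≤ 8362 gives t ∈ [-5, 17], which is 23 values.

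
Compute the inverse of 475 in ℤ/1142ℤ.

113

gcd(1142, 475):
  1142 = 2*475 + 192
  475 = 2*192 + 91
  192 = 2*91 + 10
  91 = 9*10 + 1
  10 = 10*1
so gcd(1142, 475) = 1.
Back-substitute for Bézout coefficients:
  1 = 91 - 9*10
  ... = 475*(113) + 1142*(-47)
So 475*113 ≡ 1 (mod 1142), and 113 mod 1142 = 113.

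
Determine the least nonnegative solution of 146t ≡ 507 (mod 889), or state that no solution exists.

gcd(889, 146) = 1.
1 divides 507, so solutions exist.
By Bézout, 146*(-274) + 889*(45) = 1.
So 146*(-274) ≡ 1 (mod 889); multiply by 507: t ≡ -138918 (mod 889).
Smallest nonnegative: t = -138918 mod 889 = 655.

655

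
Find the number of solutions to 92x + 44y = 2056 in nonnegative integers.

2

gcd(92, 44) = 4  (92 = 2×44 + 4, 44 = 11×4).
Back-substituting, 92×(1) + 44×(-2) = 4.
Scale by 514: one solution is (514, -1028). Reduce x mod 11: (8, 30).
General: x = 8 + 11t, y = 30 - 23t.
x ≥ 0 ⇒ t ≥ 0; y ≥ 0 ⇒ t ≤ 1. So t ∈ [0, 1]: 2 solutions.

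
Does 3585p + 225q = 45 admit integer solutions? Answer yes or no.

yes

gcd(3585, 225):
  3585 = 15·225 + 210
  225 = 1·210 + 15
  210 = 14·15
so gcd(3585, 225) = 15.
15 divides 45, so integer solutions exist.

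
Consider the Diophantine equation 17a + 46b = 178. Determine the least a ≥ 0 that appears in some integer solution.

24

gcd(46, 17) = 1  (46 = 2×17 + 12, 17 = 1×12 + 5, 12 = 2×5 + 2, 5 = 2×2 + 1, 2 = 2×1).
1 divides 178, so solutions exist.
Back-substituting, 17×(19) + 46×(-7) = 1.
Scale by 178/1 = 178: (a₀, b₀) = (3382, -1246).
General solution: a = 3382 + 46t, b = -1246 - 17t for integer t.
a ≥ 0: smallest is 3382 mod 46 = 24 (at t = -73), with b = -5.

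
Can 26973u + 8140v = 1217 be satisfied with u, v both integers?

gcd(26973, 8140) = 37  (26973 = 3*8140 + 2553, 8140 = 3*2553 + 481, 2553 = 5*481 + 148, 481 = 3*148 + 37, 148 = 4*37).
37 does not divide 1217 (remainder 33), so no integer solutions.

no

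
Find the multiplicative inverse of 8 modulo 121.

106

gcd(121, 8) = 1  (121 = 15×8 + 1, 8 = 8×1).
Back-substituting, 8×(-15) + 121×(1) = 1.
So 8×-15 ≡ 1 (mod 121), and -15 mod 121 = 106.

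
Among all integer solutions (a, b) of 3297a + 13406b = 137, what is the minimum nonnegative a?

13219

gcd(13406, 3297) = 1.
1 divides 137, so solutions exist.
By Bézout, 3297×(6457) + 13406×(-1588) = 1.
Scale by 137/1 = 137: (a₀, b₀) = (884609, -217556).
General solution: a = 884609 + 13406t, b = -217556 - 3297t for integer t.
a ≥ 0: smallest is 884609 mod 13406 = 13219 (at t = -65), with b = -3251.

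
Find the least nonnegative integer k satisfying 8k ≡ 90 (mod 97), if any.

84

gcd(97, 8):
  97 = 12×8 + 1
  8 = 8×1
so gcd(97, 8) = 1.
1 divides 90, so solutions exist.
Back-substitute for Bézout coefficients:
  1 = 97 - 12×8
  ... = 8×(-12) + 97×(1)
So 8×(-12) ≡ 1 (mod 97); multiply by 90: k ≡ -1080 (mod 97).
Smallest nonnegative: k = -1080 mod 97 = 84.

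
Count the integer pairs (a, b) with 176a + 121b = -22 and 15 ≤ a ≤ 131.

11

gcd(176, 121) = 11  (176 = 1·121 + 55, 121 = 2·55 + 11, 55 = 5·11).
Back-substituting, 176·(-2) + 121·(3) = 11.
Scale by -2: particular solution (4, -6); reduce a mod 11: (4, -6).
General solution: a = 4 + 11t, b = -6 - 16t for integer t.
15 ≤ 4 + 11t ≤ 131 gives t ∈ [1, 11], which is 11 values.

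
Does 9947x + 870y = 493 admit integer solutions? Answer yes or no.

gcd(9947, 870) = 29.
29 divides 493, so integer solutions exist.

yes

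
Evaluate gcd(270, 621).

gcd(621, 270):
  621 = 2×270 + 81
  270 = 3×81 + 27
  81 = 3×27
so gcd(621, 270) = 27.

27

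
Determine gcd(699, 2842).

1

gcd(2842, 699):
  2842 = 4·699 + 46
  699 = 15·46 + 9
  46 = 5·9 + 1
  9 = 9·1
so gcd(2842, 699) = 1.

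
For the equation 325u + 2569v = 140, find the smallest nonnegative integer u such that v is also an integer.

gcd(2569, 325):
  2569 = 7*325 + 294
  325 = 1*294 + 31
  294 = 9*31 + 15
  31 = 2*15 + 1
  15 = 15*1
so gcd(2569, 325) = 1.
1 divides 140, so solutions exist.
Back-substitute for Bézout coefficients:
  1 = 31 - 2*15
  ... = 325*(166) + 2569*(-21)
Scale by 140/1 = 140: (u₀, v₀) = (23240, -2940).
General solution: u = 23240 + 2569t, v = -2940 - 325t for integer t.
u ≥ 0: smallest is 23240 mod 2569 = 119 (at t = -9), with v = -15.

119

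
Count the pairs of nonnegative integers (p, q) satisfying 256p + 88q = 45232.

17

gcd(256, 88):
  256 = 2·88 + 80
  88 = 1·80 + 8
  80 = 10·8
so gcd(256, 88) = 8.
Back-substitute for Bézout coefficients:
  8 = 88 - 1·80
  ... = 256·(-1) + 88·(3)
Scale by 5654: one solution is (-5654, 16962). Reduce p mod 11: (0, 514).
General: p = 0 + 11t, q = 514 - 32t.
p ≥ 0 ⇒ t ≥ 0; q ≥ 0 ⇒ t ≤ 16. So t ∈ [0, 16]: 17 solutions.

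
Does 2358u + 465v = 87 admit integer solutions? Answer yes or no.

yes

gcd(2358, 465) = 3.
3 divides 87, so integer solutions exist.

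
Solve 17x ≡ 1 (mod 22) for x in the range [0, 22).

gcd(22, 17) = 1  (22 = 1×17 + 5, 17 = 3×5 + 2, 5 = 2×2 + 1, 2 = 2×1).
Back-substituting, 17×(-9) + 22×(7) = 1.
So 17×-9 ≡ 1 (mod 22), and -9 mod 22 = 13.

13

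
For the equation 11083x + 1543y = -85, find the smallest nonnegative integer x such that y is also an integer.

38

gcd(11083, 1543):
  11083 = 7*1543 + 282
  1543 = 5*282 + 133
  282 = 2*133 + 16
  133 = 8*16 + 5
  16 = 3*5 + 1
  5 = 5*1
so gcd(11083, 1543) = 1.
1 divides -85, so solutions exist.
Back-substitute for Bézout coefficients:
  1 = 16 - 3*5
  ... = 11083*(290) + 1543*(-2083)
Scale by -85/1 = -85: (x₀, y₀) = (-24650, 177055).
General solution: x = -24650 + 1543t, y = 177055 - 11083t for integer t.
x ≥ 0: smallest is -24650 mod 1543 = 38 (at t = 16), with y = -273.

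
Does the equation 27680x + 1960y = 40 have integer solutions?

yes

gcd(27680, 1960) = 40  (27680 = 14×1960 + 240, 1960 = 8×240 + 40, 240 = 6×40).
40 divides 40, so integer solutions exist.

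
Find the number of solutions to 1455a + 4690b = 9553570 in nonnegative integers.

gcd(4690, 1455):
  4690 = 3*1455 + 325
  1455 = 4*325 + 155
  325 = 2*155 + 15
  155 = 10*15 + 5
  15 = 3*5
so gcd(4690, 1455) = 5.
Back-substitute for Bézout coefficients:
  5 = 155 - 10*15
  ... = 1455*(303) + 4690*(-94)
Scale by 1910714: one solution is (578946342, -179607116). Reduce a mod 938: (548, 1867).
General: a = 548 + 938t, b = 1867 - 291t.
a ≥ 0 ⇒ t ≥ 0; b ≥ 0 ⇒ t ≤ 6. So t ∈ [0, 6]: 7 solutions.

7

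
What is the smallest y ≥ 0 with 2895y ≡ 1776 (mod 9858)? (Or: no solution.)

gcd(9858, 2895) = 3.
3 divides 1776, so solutions exist.
By Bézout, 2895*(-395) + 9858*(116) = 3.
So 2895*(-395) ≡ 3 (mod 9858); multiply by 592: y ≡ -233840 (mod 3286).
Smallest nonnegative: y = -233840 mod 3286 = 2752.

2752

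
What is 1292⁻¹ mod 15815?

gcd(15815, 1292) = 1  (15815 = 12*1292 + 311, 1292 = 4*311 + 48, 311 = 6*48 + 23, 48 = 2*23 + 2, 23 = 11*2 + 1, 2 = 2*1).
Back-substituting, 1292*(-7577) + 15815*(619) = 1.
So 1292*-7577 ≡ 1 (mod 15815), and -7577 mod 15815 = 8238.

8238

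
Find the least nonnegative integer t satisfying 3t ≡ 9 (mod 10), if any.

3

gcd(10, 3):
  10 = 3×3 + 1
  3 = 3×1
so gcd(10, 3) = 1.
1 divides 9, so solutions exist.
Back-substitute for Bézout coefficients:
  1 = 10 - 3×3
  ... = 3×(-3) + 10×(1)
So 3×(-3) ≡ 1 (mod 10); multiply by 9: t ≡ -27 (mod 10).
Smallest nonnegative: t = -27 mod 10 = 3.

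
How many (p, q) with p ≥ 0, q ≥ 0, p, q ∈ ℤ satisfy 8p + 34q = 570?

gcd(34, 8) = 2  (34 = 4·8 + 2, 8 = 4·2).
Back-substituting, 8·(-4) + 34·(1) = 2.
Scale by 285: one solution is (-1140, 285). Reduce p mod 17: (16, 13).
General: p = 16 + 17t, q = 13 - 4t.
p ≥ 0 ⇒ t ≥ 0; q ≥ 0 ⇒ t ≤ 3. So t ∈ [0, 3]: 4 solutions.

4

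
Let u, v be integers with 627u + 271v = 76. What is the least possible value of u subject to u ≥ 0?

189

gcd(627, 271) = 1.
1 divides 76, so solutions exist.
By Bézout, 627×(-51) + 271×(118) = 1.
Scale by 76/1 = 76: (u₀, v₀) = (-3876, 8968).
General solution: u = -3876 + 271t, v = 8968 - 627t for integer t.
u ≥ 0: smallest is -3876 mod 271 = 189 (at t = 15), with v = -437.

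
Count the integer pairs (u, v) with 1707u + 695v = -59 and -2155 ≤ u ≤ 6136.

11

gcd(1707, 695) = 1  (1707 = 2×695 + 317, 695 = 2×317 + 61, 317 = 5×61 + 12, 61 = 5×12 + 1, 12 = 12×1).
Back-substituting, 1707×(-57) + 695×(140) = 1.
Scale by -59: particular solution (3363, -8260); reduce u mod 695: (583, -1432).
General solution: u = 583 + 695t, v = -1432 - 1707t for integer t.
-2155 ≤ 583 + 695t ≤ 6136 gives t ∈ [-3, 7], which is 11 values.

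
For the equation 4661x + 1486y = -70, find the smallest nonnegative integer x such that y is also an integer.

922

gcd(4661, 1486):
  4661 = 3·1486 + 203
  1486 = 7·203 + 65
  203 = 3·65 + 8
  65 = 8·8 + 1
  8 = 8·1
so gcd(4661, 1486) = 1.
1 divides -70, so solutions exist.
Back-substitute for Bézout coefficients:
  1 = 65 - 8·8
  ... = 4661·(-183) + 1486·(574)
Scale by -70/1 = -70: (x₀, y₀) = (12810, -40180).
General solution: x = 12810 + 1486t, y = -40180 - 4661t for integer t.
x ≥ 0: smallest is 12810 mod 1486 = 922 (at t = -8), with y = -2892.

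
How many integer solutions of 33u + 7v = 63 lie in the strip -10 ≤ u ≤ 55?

gcd(33, 7) = 1  (33 = 4·7 + 5, 7 = 1·5 + 2, 5 = 2·2 + 1, 2 = 2·1).
Back-substituting, 33·(3) + 7·(-14) = 1.
Scale by 63: particular solution (189, -882); reduce u mod 7: (0, 9).
General solution: u = 0 + 7t, v = 9 - 33t for integer t.
-10 ≤ 0 + 7t ≤ 55 gives t ∈ [-1, 7], which is 9 values.

9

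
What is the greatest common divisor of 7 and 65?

1

gcd(65, 7):
  65 = 9·7 + 2
  7 = 3·2 + 1
  2 = 2·1
so gcd(65, 7) = 1.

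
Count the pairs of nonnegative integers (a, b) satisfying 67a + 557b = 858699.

gcd(557, 67) = 1  (557 = 8*67 + 21, 67 = 3*21 + 4, 21 = 5*4 + 1, 4 = 4*1).
Back-substituting, 67*(-133) + 557*(16) = 1.
Scale by 858699: one solution is (-114206967, 13739184). Reduce a mod 557: (313, 1504).
General: a = 313 + 557t, b = 1504 - 67t.
a ≥ 0 ⇒ t ≥ 0; b ≥ 0 ⇒ t ≤ 22. So t ∈ [0, 22]: 23 solutions.

23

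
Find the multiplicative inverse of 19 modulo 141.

52

gcd(141, 19) = 1.
By Bézout, 19*(52) + 141*(-7) = 1.
So 19*52 ≡ 1 (mod 141), and 52 mod 141 = 52.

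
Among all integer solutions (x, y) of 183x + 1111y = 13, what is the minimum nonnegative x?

1105

gcd(1111, 183):
  1111 = 6·183 + 13
  183 = 14·13 + 1
  13 = 13·1
so gcd(1111, 183) = 1.
1 divides 13, so solutions exist.
Back-substitute for Bézout coefficients:
  1 = 183 - 14·13
  ... = 183·(85) + 1111·(-14)
Scale by 13/1 = 13: (x₀, y₀) = (1105, -182).
General solution: x = 1105 + 1111t, y = -182 - 183t for integer t.
x ≥ 0: smallest is 1105 mod 1111 = 1105 (at t = 0), with y = -182.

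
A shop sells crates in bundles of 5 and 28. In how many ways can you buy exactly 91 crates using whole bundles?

1

Need nonnegative integers with 5j + 28k = 91.
gcd(5, 28) = 1, and 5·(-11) + 28·(2) = 1.
So (j₀, k₀) = (-1001, 182); general j = -1001 + 28t, k = 182 - 5t.
j ≥ 0 ⇒ t ≥ 36; k ≥ 0 ⇒ t ≤ 36. That's 1 value of t.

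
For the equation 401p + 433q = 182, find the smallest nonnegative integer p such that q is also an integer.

gcd(433, 401) = 1  (433 = 1×401 + 32, 401 = 12×32 + 17, 32 = 1×17 + 15, 17 = 1×15 + 2, 15 = 7×2 + 1, 2 = 2×1).
1 divides 182, so solutions exist.
Back-substituting, 401×(-203) + 433×(188) = 1.
Scale by 182/1 = 182: (p₀, q₀) = (-36946, 34216).
General solution: p = -36946 + 433t, q = 34216 - 401t for integer t.
p ≥ 0: smallest is -36946 mod 433 = 292 (at t = 86), with q = -270.

292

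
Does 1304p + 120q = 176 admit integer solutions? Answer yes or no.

gcd(1304, 120) = 8  (1304 = 10·120 + 104, 120 = 1·104 + 16, 104 = 6·16 + 8, 16 = 2·8).
8 divides 176, so integer solutions exist.

yes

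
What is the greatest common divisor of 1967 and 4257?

1

gcd(4257, 1967) = 1  (4257 = 2*1967 + 323, 1967 = 6*323 + 29, 323 = 11*29 + 4, 29 = 7*4 + 1, 4 = 4*1).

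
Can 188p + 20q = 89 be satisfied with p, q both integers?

no

gcd(188, 20) = 4.
4 does not divide 89 (remainder 1), so no integer solutions.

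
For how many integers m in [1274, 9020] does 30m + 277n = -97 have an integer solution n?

28

gcd(277, 30):
  277 = 9×30 + 7
  30 = 4×7 + 2
  7 = 3×2 + 1
  2 = 2×1
so gcd(277, 30) = 1.
Back-substitute for Bézout coefficients:
  1 = 7 - 3×2
  ... = 30×(-120) + 277×(13)
Scale by -97: particular solution (11640, -1261); reduce m mod 277: (6, -1).
General solution: m = 6 + 277t, n = -1 - 30t for integer t.
1274 ≤ 6 + 277t ≤ 9020 gives t ∈ [5, 32], which is 28 values.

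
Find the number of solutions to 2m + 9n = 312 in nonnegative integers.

gcd(9, 2) = 1  (9 = 4·2 + 1, 2 = 2·1).
Back-substituting, 2·(-4) + 9·(1) = 1.
Scale by 312: one solution is (-1248, 312). Reduce m mod 9: (3, 34).
General: m = 3 + 9t, n = 34 - 2t.
m ≥ 0 ⇒ t ≥ 0; n ≥ 0 ⇒ t ≤ 17. So t ∈ [0, 17]: 18 solutions.

18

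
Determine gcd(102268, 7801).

gcd(102268, 7801):
  102268 = 13*7801 + 855
  7801 = 9*855 + 106
  855 = 8*106 + 7
  106 = 15*7 + 1
  7 = 7*1
so gcd(102268, 7801) = 1.

1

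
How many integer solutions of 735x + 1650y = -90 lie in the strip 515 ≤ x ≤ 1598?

gcd(1650, 735) = 15  (1650 = 2*735 + 180, 735 = 4*180 + 15, 180 = 12*15).
Back-substituting, 735*(9) + 1650*(-4) = 15.
Scale by -6: particular solution (-54, 24); reduce x mod 110: (56, -25).
General solution: x = 56 + 110t, y = -25 - 49t for integer t.
515 ≤ 56 + 110t ≤ 1598 gives t ∈ [5, 14], which is 10 values.

10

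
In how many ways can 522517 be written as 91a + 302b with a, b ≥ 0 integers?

gcd(302, 91) = 1.
By Bézout, 91·(-73) + 302·(22) = 1.
One solution: (67, 1710).
General: a = 67 + 302t, b = 1710 - 91t.
a ≥ 0 ⇒ t ≥ 0; b ≥ 0 ⇒ t ≤ 18. So t ∈ [0, 18]: 19 solutions.

19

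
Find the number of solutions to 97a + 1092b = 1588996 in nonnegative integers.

gcd(1092, 97) = 1  (1092 = 11×97 + 25, 97 = 3×25 + 22, 25 = 1×22 + 3, 22 = 7×3 + 1, 3 = 3×1).
Back-substituting, 97×(349) + 1092×(-31) = 1.
Scale by 1588996: one solution is (554559604, -49258876). Reduce a mod 1092: (508, 1410).
General: a = 508 + 1092t, b = 1410 - 97t.
a ≥ 0 ⇒ t ≥ 0; b ≥ 0 ⇒ t ≤ 14. So t ∈ [0, 14]: 15 solutions.

15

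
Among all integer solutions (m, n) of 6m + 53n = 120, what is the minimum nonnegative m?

20

gcd(53, 6) = 1  (53 = 8*6 + 5, 6 = 1*5 + 1, 5 = 5*1).
1 divides 120, so solutions exist.
Back-substituting, 6*(9) + 53*(-1) = 1.
Scale by 120/1 = 120: (m₀, n₀) = (1080, -120).
General solution: m = 1080 + 53t, n = -120 - 6t for integer t.
m ≥ 0: smallest is 1080 mod 53 = 20 (at t = -20), with n = 0.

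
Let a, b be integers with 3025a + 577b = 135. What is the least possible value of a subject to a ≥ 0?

gcd(3025, 577):
  3025 = 5·577 + 140
  577 = 4·140 + 17
  140 = 8·17 + 4
  17 = 4·4 + 1
  4 = 4·1
so gcd(3025, 577) = 1.
1 divides 135, so solutions exist.
Back-substitute for Bézout coefficients:
  1 = 17 - 4·4
  ... = 3025·(-136) + 577·(713)
Scale by 135/1 = 135: (a₀, b₀) = (-18360, 96255).
General solution: a = -18360 + 577t, b = 96255 - 3025t for integer t.
a ≥ 0: smallest is -18360 mod 577 = 104 (at t = 32), with b = -545.

104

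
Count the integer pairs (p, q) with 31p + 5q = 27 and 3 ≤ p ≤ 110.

21

gcd(31, 5):
  31 = 6·5 + 1
  5 = 5·1
so gcd(31, 5) = 1.
Back-substitute for Bézout coefficients:
  1 = 31 - 6·5
  ... = 31·(1) + 5·(-6)
Scale by 27: particular solution (27, -162); reduce p mod 5: (2, -7).
General solution: p = 2 + 5t, q = -7 - 31t for integer t.
3 ≤ 2 + 5t ≤ 110 gives t ∈ [1, 21], which is 21 values.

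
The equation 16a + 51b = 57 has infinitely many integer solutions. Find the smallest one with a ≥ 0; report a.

45

gcd(51, 16):
  51 = 3*16 + 3
  16 = 5*3 + 1
  3 = 3*1
so gcd(51, 16) = 1.
1 divides 57, so solutions exist.
Back-substitute for Bézout coefficients:
  1 = 16 - 5*3
  ... = 16*(16) + 51*(-5)
Scale by 57/1 = 57: (a₀, b₀) = (912, -285).
General solution: a = 912 + 51t, b = -285 - 16t for integer t.
a ≥ 0: smallest is 912 mod 51 = 45 (at t = -17), with b = -13.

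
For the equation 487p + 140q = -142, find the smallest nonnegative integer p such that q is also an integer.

gcd(487, 140):
  487 = 3·140 + 67
  140 = 2·67 + 6
  67 = 11·6 + 1
  6 = 6·1
so gcd(487, 140) = 1.
1 divides -142, so solutions exist.
Back-substitute for Bézout coefficients:
  1 = 67 - 11·6
  ... = 487·(23) + 140·(-80)
Scale by -142/1 = -142: (p₀, q₀) = (-3266, 11360).
General solution: p = -3266 + 140t, q = 11360 - 487t for integer t.
p ≥ 0: smallest is -3266 mod 140 = 94 (at t = 24), with q = -328.

94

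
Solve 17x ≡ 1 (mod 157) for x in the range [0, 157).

37

gcd(157, 17) = 1.
By Bézout, 17*(37) + 157*(-4) = 1.
So 17*37 ≡ 1 (mod 157), and 37 mod 157 = 37.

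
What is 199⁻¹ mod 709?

gcd(709, 199) = 1  (709 = 3·199 + 112, 199 = 1·112 + 87, 112 = 1·87 + 25, 87 = 3·25 + 12, 25 = 2·12 + 1, 12 = 12·1).
Back-substituting, 199·(-57) + 709·(16) = 1.
So 199·-57 ≡ 1 (mod 709), and -57 mod 709 = 652.

652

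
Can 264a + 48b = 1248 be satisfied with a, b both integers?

yes

gcd(264, 48) = 24  (264 = 5*48 + 24, 48 = 2*24).
24 divides 1248, so integer solutions exist.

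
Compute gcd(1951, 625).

gcd(1951, 625):
  1951 = 3·625 + 76
  625 = 8·76 + 17
  76 = 4·17 + 8
  17 = 2·8 + 1
  8 = 8·1
so gcd(1951, 625) = 1.

1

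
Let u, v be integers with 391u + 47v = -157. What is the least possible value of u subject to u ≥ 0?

gcd(391, 47) = 1.
1 divides -157, so solutions exist.
By Bézout, 391·(22) + 47·(-183) = 1.
Scale by -157/1 = -157: (u₀, v₀) = (-3454, 28731).
General solution: u = -3454 + 47t, v = 28731 - 391t for integer t.
u ≥ 0: smallest is -3454 mod 47 = 24 (at t = 74), with v = -203.

24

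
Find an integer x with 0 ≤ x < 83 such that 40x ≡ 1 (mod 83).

gcd(83, 40) = 1  (83 = 2*40 + 3, 40 = 13*3 + 1, 3 = 3*1).
Back-substituting, 40*(27) + 83*(-13) = 1.
So 40*27 ≡ 1 (mod 83), and 27 mod 83 = 27.

27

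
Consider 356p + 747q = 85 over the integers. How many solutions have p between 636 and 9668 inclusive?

12

gcd(747, 356) = 1.
By Bézout, 356*(128) + 747*(-61) = 1.
Particular solution: (422, -201).
General solution: p = 422 + 747t, q = -201 - 356t for integer t.
636 ≤ 422 + 747t ≤ 9668 gives t ∈ [1, 12], which is 12 values.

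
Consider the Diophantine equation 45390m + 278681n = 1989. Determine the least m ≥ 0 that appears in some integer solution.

7865

gcd(278681, 45390) = 17  (278681 = 6×45390 + 6341, 45390 = 7×6341 + 1003, 6341 = 6×1003 + 323, 1003 = 3×323 + 34, 323 = 9×34 + 17, 34 = 2×17).
17 divides 1989, so solutions exist.
Back-substituting, 45390×(-7779) + 278681×(1267) = 17.
Scale by 1989/17 = 117: (m₀, n₀) = (-910143, 148239).
General solution: m = -910143 + 16393t, n = 148239 - 2670t for integer t.
m ≥ 0: smallest is -910143 mod 16393 = 7865 (at t = 56), with n = -1281.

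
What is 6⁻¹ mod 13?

11

gcd(13, 6) = 1.
By Bézout, 6*(-2) + 13*(1) = 1.
So 6*-2 ≡ 1 (mod 13), and -2 mod 13 = 11.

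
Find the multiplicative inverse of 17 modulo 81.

62

gcd(81, 17) = 1.
By Bézout, 17·(-19) + 81·(4) = 1.
So 17·-19 ≡ 1 (mod 81), and -19 mod 81 = 62.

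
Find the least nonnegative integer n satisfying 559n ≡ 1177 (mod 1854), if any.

gcd(1854, 559) = 1  (1854 = 3×559 + 177, 559 = 3×177 + 28, 177 = 6×28 + 9, 28 = 3×9 + 1, 9 = 9×1).
1 divides 1177, so solutions exist.
Back-substituting, 559×(199) + 1854×(-60) = 1.
So 559×(199) ≡ 1 (mod 1854); multiply by 1177: n ≡ 234223 (mod 1854).
Smallest nonnegative: n = 234223 mod 1854 = 619.

619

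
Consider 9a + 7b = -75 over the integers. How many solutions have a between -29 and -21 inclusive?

1

gcd(9, 7) = 1  (9 = 1·7 + 2, 7 = 3·2 + 1, 2 = 2·1).
Back-substituting, 9·(-3) + 7·(4) = 1.
Scale by -75: particular solution (225, -300); reduce a mod 7: (1, -12).
General solution: a = 1 + 7t, b = -12 - 9t for integer t.
-29 ≤ 1 + 7t ≤ -21 gives t ∈ [-4, -4], which is 1 value.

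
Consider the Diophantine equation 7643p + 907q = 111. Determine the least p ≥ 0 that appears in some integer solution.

162

gcd(7643, 907) = 1  (7643 = 8*907 + 387, 907 = 2*387 + 133, 387 = 2*133 + 121, 133 = 1*121 + 12, 121 = 10*12 + 1, 12 = 12*1).
1 divides 111, so solutions exist.
Back-substituting, 7643*(75) + 907*(-632) = 1.
Scale by 111/1 = 111: (p₀, q₀) = (8325, -70152).
General solution: p = 8325 + 907t, q = -70152 - 7643t for integer t.
p ≥ 0: smallest is 8325 mod 907 = 162 (at t = -9), with q = -1365.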